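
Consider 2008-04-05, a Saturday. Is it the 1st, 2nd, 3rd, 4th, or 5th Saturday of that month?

1st

Day 5 falls in week ⌈5/7⌉ of the month.
Days 1–7 hold the 1st Saturday, 8–14 the 2nd, 15–21 the 3rd, 22–28 the 4th, 29–31 the 5th.
5 is in the range for the 1st.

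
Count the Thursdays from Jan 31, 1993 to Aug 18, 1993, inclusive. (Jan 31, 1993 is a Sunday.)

28

Jan 31, 1993 is a Sunday; the first Thursday on or after it is Feb 4, 1993 (4 days later).
From Feb 4, 1993 to Aug 18, 1993: 24 + 31 + 30 + 31 + 30 + 31 + 18 = 195 days (rest of Feb, Mar, Apr, May, Jun, Jul, Aug).
195 ÷ 7 = 27 full weeks with remainder 6, so 27 more Thursdays after the first → 28.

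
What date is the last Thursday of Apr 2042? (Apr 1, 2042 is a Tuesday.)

Apr 24, 2042

Apr 2042 begins on a Tuesday, so the first Thursday is Apr 3 (2 days later).
Apr 2042 has 30 days. Adding weeks: 3, 10, 17, 24 — the last one ≤ 30 is the 24th.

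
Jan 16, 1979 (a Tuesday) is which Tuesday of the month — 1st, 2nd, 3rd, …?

Day 16 falls in week ⌈16/7⌉ of the month.
Days 1–7 hold the 1st Tuesday, 8–14 the 2nd, 15–21 the 3rd, 22–28 the 4th, 29–31 the 5th.
16 is in the range for the 3rd.

3rd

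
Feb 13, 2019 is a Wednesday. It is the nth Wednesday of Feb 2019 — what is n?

2nd

Day 13 falls in week ⌈13/7⌉ of the month.
Days 1–7 hold the 1st Wednesday, 8–14 the 2nd, 15–21 the 3rd, 22–28 the 4th, 29–31 the 5th.
13 is in the range for the 2nd.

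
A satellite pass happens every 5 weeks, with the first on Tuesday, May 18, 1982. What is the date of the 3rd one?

The 3rd occurrence is 2 intervals after the first: 2 × 35 = 70 days after May 18, 1982.
May has 31 days — 13 days to the end of May leaves 57.
Jun has 30 days (27 left).
27 days into Jul → Jul 27, 1982.

Jul 27, 1982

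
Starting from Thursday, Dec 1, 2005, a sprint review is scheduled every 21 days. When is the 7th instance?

The 7th occurrence is 6 intervals after the first: 6 × 21 = 126 days after Dec 1, 2005.
Dec has 31 days — 30 days to the end of Dec leaves 96.
Jan has 31 days (65 left).
Feb has 28 days (37 left).
Mar has 31 days (6 left).
6 days into Apr → Apr 6, 2006.

Apr 6, 2006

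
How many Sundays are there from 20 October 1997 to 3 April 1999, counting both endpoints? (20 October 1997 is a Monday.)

20 October 1997 is a Monday; the first Sunday on or after it is 26 October 1997 (6 days later).
From 26 October 1997 to 3 April 1999: 66 + 365 + 93 = 524 days (rest of 1997, 1998, to 3 April 1999 in 1999).
524 ÷ 7 = 74 full weeks with remainder 6, so 74 more Sundays after the first → 75.

75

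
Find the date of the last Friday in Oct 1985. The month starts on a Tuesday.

Oct 1985 begins on a Tuesday, so the first Friday is Oct 4 (3 days later).
Oct 1985 has 31 days. Adding weeks: 4, 11, 18, 25 — the last one ≤ 31 is the 25th.

Oct 25, 1985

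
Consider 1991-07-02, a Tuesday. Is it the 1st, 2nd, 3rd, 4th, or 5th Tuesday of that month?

1st

Day 2 falls in week ⌈2/7⌉ of the month.
Days 1–7 hold the 1st Tuesday, 8–14 the 2nd, 15–21 the 3rd, 22–28 the 4th, 29–31 the 5th.
2 is in the range for the 1st.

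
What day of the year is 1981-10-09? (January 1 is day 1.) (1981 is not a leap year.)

Days in months before October: 31 + 28 + 31 + 30 + 31 + 30 + 31 + 31 + 30 = 273.
Plus 9 days into October → day 282.

282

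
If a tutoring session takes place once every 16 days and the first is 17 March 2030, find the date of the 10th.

The 10th occurrence is 9 intervals after the first: 9 × 16 = 144 days after 17 March 2030.
March has 31 days — 14 days to the end of March leaves 130.
April has 30 days (100 left).
May has 31 days (69 left).
June has 30 days (39 left).
July has 31 days (8 left).
8 days into August → 8 August 2030.

8 August 2030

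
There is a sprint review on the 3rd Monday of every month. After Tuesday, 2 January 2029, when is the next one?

January 2029 starts on a Monday; its first Monday is the 1st, so the 3rd Monday is the 15th — 15 January 2029.
15 January 2029 is after 2 January 2029, so that is the next one.

15 January 2029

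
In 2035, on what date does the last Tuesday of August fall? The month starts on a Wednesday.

August 2035 begins on a Wednesday, so the first Tuesday is August 7 (6 days later).
August 2035 has 31 days. Adding weeks: 7, 14, 21, 28 — the last one ≤ 31 is the 28th.

August 28, 2035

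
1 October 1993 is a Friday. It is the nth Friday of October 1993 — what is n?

Day 1 falls in week ⌈1/7⌉ of the month.
Days 1–7 hold the 1st Friday, 8–14 the 2nd, 15–21 the 3rd, 22–28 the 4th, 29–31 the 5th.
1 is in the range for the 1st.

1st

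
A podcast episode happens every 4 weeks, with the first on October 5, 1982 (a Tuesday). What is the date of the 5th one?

The 5th occurrence is 4 intervals after the first: 4 × 28 = 112 days after October 5, 1982.
October has 31 days — 26 days to the end of October leaves 86.
November has 30 days (56 left).
December has 31 days (25 left).
25 days into January → January 25, 1983.

January 25, 1983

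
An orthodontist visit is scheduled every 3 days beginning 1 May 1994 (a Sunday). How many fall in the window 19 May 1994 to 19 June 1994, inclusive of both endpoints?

Occurrences land 3·i days after 1 May 1994 for i = 0, 1, 2, …
19 May 1994 is 18 days after the start; 18 ÷ 3 = 6 remainder 0. First occurrence in the window: #7 on 19 May 1994 (6×3 = 18 days in).
19 June 1994 is 49 days after the start; 49 ÷ 3 = 16 remainder 1. Last occurrence in the window: #17 on 18 June 1994.
Occurrences #7 through #17: 11 in total.

11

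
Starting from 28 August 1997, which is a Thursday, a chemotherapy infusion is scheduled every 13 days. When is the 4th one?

The 4th occurrence is 3 intervals after the first: 3 × 13 = 39 days after 28 August 1997.
August has 31 days — 3 days to the end of August leaves 36.
September has 30 days (6 left).
6 days into October → 6 October 1997.

6 October 1997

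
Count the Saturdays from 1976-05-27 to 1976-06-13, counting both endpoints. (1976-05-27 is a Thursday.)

1976-05-27 is a Thursday; the first Saturday on or after it is 1976-05-29 (2 days later).
From 1976-05-29 to 1976-06-13: 2 + 13 = 15 days (rest of May, June).
15 ÷ 7 = 2 full weeks with remainder 1, so 2 more Saturdays after the first → 3.

3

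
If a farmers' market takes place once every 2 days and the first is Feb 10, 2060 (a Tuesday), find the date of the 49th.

The 49th occurrence is 48 intervals after the first: 48 × 2 = 96 days after Feb 10, 2060.
Feb has 29 days — 19 days to the end of Feb leaves 77.
Mar has 31 days (46 left).
Apr has 30 days (16 left).
16 days into May → May 16, 2060.

May 16, 2060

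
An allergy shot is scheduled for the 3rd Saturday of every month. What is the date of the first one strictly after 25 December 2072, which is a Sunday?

December 2072 starts on a Thursday; its first Saturday is the 3rd, so the 3rd Saturday is the 17th — 17 December 2072.
That is not after 25 December 2072, so look at January 2073.
January 2073 starts on a Sunday; its first Saturday is the 7th, so the 3rd Saturday is the 21st — 21 January 2073.

21 January 2073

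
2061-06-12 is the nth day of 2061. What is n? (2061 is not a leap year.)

163

Days in months before June: 31 + 28 + 31 + 30 + 31 = 151.
Plus 12 days into June → day 163.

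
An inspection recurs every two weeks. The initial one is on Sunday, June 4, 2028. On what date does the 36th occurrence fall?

October 7, 2029

The 36th occurrence is 35 intervals after the first: 35 × 14 = 490 days after June 4, 2028.
June has 30 days — 26 days to the end of June leaves 464.
From end of June to end of 2028 is 184 days (280 left).
January has 31 days (249 left).
February has 28 days (221 left).
March has 31 days (190 left).
April has 30 days (160 left).
May has 31 days (129 left).
June has 30 days (99 left).
July has 31 days (68 left).
August has 31 days (37 left).
September has 30 days (7 left).
7 days into October → October 7, 2029.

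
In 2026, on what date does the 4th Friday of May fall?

2026-05-22

The first Friday of May 2026 is May 1.
The 4th Friday is 3 weeks later: 1 + 21 = 22.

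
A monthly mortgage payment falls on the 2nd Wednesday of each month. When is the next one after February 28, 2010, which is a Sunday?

February 2010 starts on a Monday; its first Wednesday is the 3rd, so the 2nd Wednesday is the 10th — February 10, 2010.
That is not after February 28, 2010, so look at March 2010.
March 2010 starts on a Monday; its first Wednesday is the 3rd, so the 2nd Wednesday is the 10th — March 10, 2010.

March 10, 2010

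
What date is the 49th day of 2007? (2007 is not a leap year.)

18 February 2007

January has 31 days (49 − 31 = 18 remain).
18 into February → February 18.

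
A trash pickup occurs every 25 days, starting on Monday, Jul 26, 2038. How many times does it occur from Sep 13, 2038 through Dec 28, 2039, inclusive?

Occurrences land 25·i days after Jul 26, 2038 for i = 0, 1, 2, …
Sep 13, 2038 is 49 days after the start; 49 ÷ 25 = 1 remainder 24; since the remainder is 24, round up to i = 2. First occurrence in the window: #3 on Sep 14, 2038 (2×25 = 50 days in).
Dec 28, 2039 is 520 days after the start; 520 ÷ 25 = 20 remainder 20. Last occurrence in the window: #21 on Dec 8, 2039.
Occurrences #3 through #21: 19 in total.

19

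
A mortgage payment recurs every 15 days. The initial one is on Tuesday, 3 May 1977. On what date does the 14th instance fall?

14 November 1977

The 14th occurrence is 13 intervals after the first: 13 × 15 = 195 days after 3 May 1977.
May has 31 days — 28 days to the end of May leaves 167.
June has 30 days (137 left).
July has 31 days (106 left).
August has 31 days (75 left).
September has 30 days (45 left).
October has 31 days (14 left).
14 days into November → 14 November 1977.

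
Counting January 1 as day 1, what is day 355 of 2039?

Dec 21, 2039

Jan has 31 days (355 − 31 = 324 remain).
Feb has 28 days (324 − 28 = 296 remain).
Mar has 31 days (296 − 31 = 265 remain).
Apr has 30 days (265 − 30 = 235 remain).
May has 31 days (235 − 31 = 204 remain).
Jun has 30 days (204 − 30 = 174 remain).
Jul has 31 days (174 − 31 = 143 remain).
Aug has 31 days (143 − 31 = 112 remain).
Sep has 30 days (112 − 30 = 82 remain).
Oct has 31 days (82 − 31 = 51 remain).
Nov has 30 days (51 − 30 = 21 remain).
21 into Dec → Dec 21.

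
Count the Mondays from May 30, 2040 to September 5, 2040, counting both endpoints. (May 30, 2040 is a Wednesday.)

May 30, 2040 is a Wednesday; the first Monday on or after it is June 4, 2040 (5 days later).
From June 4, 2040 to September 5, 2040: 26 + 31 + 31 + 5 = 93 days (rest of June, July, August, September).
93 ÷ 7 = 13 full weeks with remainder 2, so 13 more Mondays after the first → 14.

14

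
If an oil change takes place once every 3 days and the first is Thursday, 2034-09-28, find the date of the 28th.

The 28th occurrence is 27 intervals after the first: 27 × 3 = 81 days after 2034-09-28.
September has 30 days — 2 days to the end of September leaves 79.
October has 31 days (48 left).
November has 30 days (18 left).
18 days into December → 2034-12-18.

2034-12-18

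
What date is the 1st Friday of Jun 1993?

Jun 1993 begins on a Tuesday, so the first Friday is Jun 4 (3 days later).

Jun 4, 1993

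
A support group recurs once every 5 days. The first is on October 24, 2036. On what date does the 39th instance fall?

The 39th occurrence is 38 intervals after the first: 38 × 5 = 190 days after October 24, 2036.
October has 31 days — 7 days to the end of October leaves 183.
November has 30 days (153 left).
December has 31 days (122 left).
January has 31 days (91 left).
February has 28 days (63 left).
March has 31 days (32 left).
April has 30 days (2 left).
2 days into May → May 2, 2037.

May 2, 2037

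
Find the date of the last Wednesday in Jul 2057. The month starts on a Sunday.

Jul 2057 begins on a Sunday, so the first Wednesday is Jul 4 (3 days later).
Jul 2057 has 31 days. Adding weeks: 4, 11, 18, 25 — the last one ≤ 31 is the 25th.

Jul 25, 2057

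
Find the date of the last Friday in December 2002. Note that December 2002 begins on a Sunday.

December 2002 begins on a Sunday, so the first Friday is December 6 (5 days later).
December 2002 has 31 days. Adding weeks: 6, 13, 20, 27 — the last one ≤ 31 is the 27th.

December 27, 2002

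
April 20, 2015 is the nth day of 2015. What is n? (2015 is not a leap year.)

110

Days in months before April: 31 + 28 + 31 = 90.
Plus 20 days into April → day 110.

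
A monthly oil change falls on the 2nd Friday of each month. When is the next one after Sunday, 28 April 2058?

10 May 2058

April 2058 starts on a Monday; its first Friday is the 5th, so the 2nd Friday is the 12th — 12 April 2058.
That is not after 28 April 2058, so look at May 2058.
May 2058 starts on a Wednesday; its first Friday is the 3rd, so the 2nd Friday is the 10th — 10 May 2058.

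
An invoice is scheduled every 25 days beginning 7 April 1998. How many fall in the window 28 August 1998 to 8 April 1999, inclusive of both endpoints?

Occurrences land 25·i days after 7 April 1998 for i = 0, 1, 2, …
28 August 1998 is 143 days after the start; 143 ÷ 25 = 5 remainder 18; since the remainder is 18, round up to i = 6. First occurrence in the window: #7 on 4 September 1998 (6×25 = 150 days in).
8 April 1999 is 366 days after the start; 366 ÷ 25 = 14 remainder 16. Last occurrence in the window: #15 on 23 March 1999.
Occurrences #7 through #15: 9 in total.

9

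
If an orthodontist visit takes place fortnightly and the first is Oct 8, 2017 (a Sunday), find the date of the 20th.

Jul 1, 2018

The 20th occurrence is 19 intervals after the first: 19 × 14 = 266 days after Oct 8, 2017.
Oct has 31 days — 23 days to the end of Oct leaves 243.
Nov has 30 days (213 left).
Dec has 31 days (182 left).
Jan has 31 days (151 left).
Feb has 28 days (123 left).
Mar has 31 days (92 left).
Apr has 30 days (62 left).
May has 31 days (31 left).
Jun has 30 days (1 left).
1 day into Jul → Jul 1, 2018.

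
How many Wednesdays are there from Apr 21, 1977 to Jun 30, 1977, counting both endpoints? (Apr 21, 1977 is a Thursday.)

Apr 21, 1977 is a Thursday; the first Wednesday on or after it is Apr 27, 1977 (6 days later).
From Apr 27, 1977 to Jun 30, 1977: 3 + 31 + 30 = 64 days (rest of Apr, May, Jun).
64 ÷ 7 = 9 full weeks with remainder 1, so 9 more Wednesdays after the first → 10.

10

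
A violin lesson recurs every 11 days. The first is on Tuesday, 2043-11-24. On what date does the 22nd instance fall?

The 22nd occurrence is 21 intervals after the first: 21 × 11 = 231 days after 2043-11-24.
November has 30 days — 6 days to the end of November leaves 225.
December has 31 days (194 left).
January has 31 days (163 left).
February has 29 days (134 left).
March has 31 days (103 left).
April has 30 days (73 left).
May has 31 days (42 left).
June has 30 days (12 left).
12 days into July → 2044-07-12.

2044-07-12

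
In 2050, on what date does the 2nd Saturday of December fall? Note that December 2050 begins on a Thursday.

2050-12-10

December 2050 begins on a Thursday, so the first Saturday is December 3 (2 days later).
The 2nd Saturday is 1 weeks later: 3 + 7 = 10.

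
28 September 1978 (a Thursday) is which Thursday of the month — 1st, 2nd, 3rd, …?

4th

Day 28 falls in week ⌈28/7⌉ of the month.
Days 1–7 hold the 1st Thursday, 8–14 the 2nd, 15–21 the 3rd, 22–28 the 4th, 29–31 the 5th.
28 is in the range for the 4th.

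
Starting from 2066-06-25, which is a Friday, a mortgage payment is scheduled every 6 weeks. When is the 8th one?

The 8th occurrence is 7 intervals after the first: 7 × 42 = 294 days after 2066-06-25.
June has 30 days — 5 days to the end of June leaves 289.
July has 31 days (258 left).
August has 31 days (227 left).
September has 30 days (197 left).
October has 31 days (166 left).
November has 30 days (136 left).
December has 31 days (105 left).
January has 31 days (74 left).
February has 28 days (46 left).
March has 31 days (15 left).
15 days into April → 2067-04-15.

2067-04-15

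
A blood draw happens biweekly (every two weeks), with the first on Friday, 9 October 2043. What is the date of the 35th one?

27 January 2045

The 35th occurrence is 34 intervals after the first: 34 × 14 = 476 days after 9 October 2043.
October has 31 days — 22 days to the end of October leaves 454.
From end of October to end of 2043 is 61 days (393 left).
2044 has 366 days (27 left).
27 days into January → 27 January 2045.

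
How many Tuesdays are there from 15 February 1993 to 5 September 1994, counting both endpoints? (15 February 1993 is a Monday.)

81

15 February 1993 is a Monday; the first Tuesday on or after it is 16 February 1993 (1 day later).
From 16 February 1993 to 5 September 1994: 318 + 248 = 566 days (rest of 1993, to 5 September 1994 in 1994).
566 ÷ 7 = 80 full weeks with remainder 6, so 80 more Tuesdays after the first → 81.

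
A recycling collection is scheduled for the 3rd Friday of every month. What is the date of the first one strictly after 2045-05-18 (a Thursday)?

May 2045 starts on a Monday; its first Friday is the 5th, so the 3rd Friday is the 19th — 2045-05-19.
2045-05-19 is after 2045-05-18, so that is the next one.

2045-05-19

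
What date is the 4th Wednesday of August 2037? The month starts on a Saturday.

2037-08-26

August 2037 begins on a Saturday, so the first Wednesday is August 5 (4 days later).
The 4th Wednesday is 3 weeks later: 5 + 21 = 26.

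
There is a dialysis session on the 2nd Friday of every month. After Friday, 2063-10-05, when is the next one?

October 2063 starts on a Monday; its first Friday is the 5th, so the 2nd Friday is the 12th — 2063-10-12.
2063-10-12 is after 2063-10-05, so that is the next one.

2063-10-12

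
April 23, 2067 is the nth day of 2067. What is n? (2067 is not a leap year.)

Days in months before April: 31 + 28 + 31 = 90.
Plus 23 days into April → day 113.

113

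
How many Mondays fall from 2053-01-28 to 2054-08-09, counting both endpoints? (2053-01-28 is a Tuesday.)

79

2053-01-28 is a Tuesday; the first Monday on or after it is 2053-02-03 (6 days later).
From 2053-02-03 to 2054-08-09: 331 + 221 = 552 days (rest of 2053, to 2054-08-09 in 2054).
552 ÷ 7 = 78 full weeks with remainder 6, so 78 more Mondays after the first → 79.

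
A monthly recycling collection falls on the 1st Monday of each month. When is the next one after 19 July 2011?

July 2011 starts on a Friday, so its 1st Monday is 4 July 2011 (3 days in).
That is not after 19 July 2011, so look at August 2011.
August 2011 starts on a Monday, so its 1st Monday is 1 August 2011.

1 August 2011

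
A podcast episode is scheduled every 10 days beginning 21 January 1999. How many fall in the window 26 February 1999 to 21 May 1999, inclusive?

Occurrences land 10·i days after 21 January 1999 for i = 0, 1, 2, …
26 February 1999 is 36 days after the start; 36 ÷ 10 = 3 remainder 6; since the remainder is 6, round up to i = 4. First occurrence in the window: #5 on 2 March 1999 (4×10 = 40 days in).
21 May 1999 is 120 days after the start; 120 ÷ 10 = 12 remainder 0. Last occurrence in the window: #13 on 21 May 1999.
Occurrences #5 through #13: 9 in total.

9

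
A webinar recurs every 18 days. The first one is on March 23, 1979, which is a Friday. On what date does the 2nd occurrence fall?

April 10, 1979

The 2nd occurrence is 1 interval after the first: 1 × 18 = 18 days after March 23, 1979.
March has 31 days — 8 days to the end of March leaves 10.
10 days into April → April 10, 1979.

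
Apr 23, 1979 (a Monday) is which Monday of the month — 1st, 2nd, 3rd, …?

4th

Day 23 falls in week ⌈23/7⌉ of the month.
Days 1–7 hold the 1st Monday, 8–14 the 2nd, 15–21 the 3rd, 22–28 the 4th, 29–31 the 5th.
23 is in the range for the 4th.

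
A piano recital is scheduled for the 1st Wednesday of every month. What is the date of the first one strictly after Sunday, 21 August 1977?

7 September 1977

August 1977 starts on a Monday, so its 1st Wednesday is 3 August 1977 (2 days in).
That is not after 21 August 1977, so look at September 1977.
September 1977 starts on a Thursday, so its 1st Wednesday is 7 September 1977 (6 days in).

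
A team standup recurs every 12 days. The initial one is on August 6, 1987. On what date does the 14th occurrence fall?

January 9, 1988

The 14th occurrence is 13 intervals after the first: 13 × 12 = 156 days after August 6, 1987.
August has 31 days — 25 days to the end of August leaves 131.
September has 30 days (101 left).
October has 31 days (70 left).
November has 30 days (40 left).
December has 31 days (9 left).
9 days into January → January 9, 1988.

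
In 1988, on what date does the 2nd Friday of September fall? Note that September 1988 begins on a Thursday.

September 1988 begins on a Thursday, so the first Friday is September 2 (1 day later).
The 2nd Friday is 1 weeks later: 2 + 7 = 9.

1988-09-09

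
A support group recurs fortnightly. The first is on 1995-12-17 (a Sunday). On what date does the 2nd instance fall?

1995-12-31

The 2nd occurrence is 1 interval after the first: 1 × 14 = 14 days after 1995-12-17.
14 days later is 1995-12-31.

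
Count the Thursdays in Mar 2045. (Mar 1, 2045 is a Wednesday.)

Mar 1, 2045 is a Wednesday; the first Thursday on or after it is Mar 2, 2045 (1 day later).
From Mar 2, 2045 to Mar 31, 2045 is 31 − 2 = 29 days.
29 ÷ 7 = 4 full weeks with remainder 1, so 4 more Thursdays after the first → 5.

5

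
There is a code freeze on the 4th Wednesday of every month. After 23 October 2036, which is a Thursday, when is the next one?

October 2036 starts on a Wednesday; its first Wednesday is the 1st, so the 4th Wednesday is the 22nd — 22 October 2036.
That is not after 23 October 2036, so look at November 2036.
November 2036 starts on a Saturday; its first Wednesday is the 5th, so the 4th Wednesday is the 26th — 26 November 2036.

26 November 2036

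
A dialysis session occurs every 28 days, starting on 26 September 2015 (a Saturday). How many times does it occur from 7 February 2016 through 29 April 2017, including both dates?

Occurrences land 28·i days after 26 September 2015 for i = 0, 1, 2, …
7 February 2016 is 134 days after the start; 134 ÷ 28 = 4 remainder 22; since the remainder is 22, round up to i = 5. First occurrence in the window: #6 on 13 February 2016 (5×28 = 140 days in).
29 April 2017 is 581 days after the start; 581 ÷ 28 = 20 remainder 21. Last occurrence in the window: #21 on 8 April 2017.
Occurrences #6 through #21: 16 in total.

16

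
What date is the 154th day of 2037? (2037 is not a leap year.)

Jun 3, 2037

Jan has 31 days (154 − 31 = 123 remain).
Feb has 28 days (123 − 28 = 95 remain).
Mar has 31 days (95 − 31 = 64 remain).
Apr has 30 days (64 − 30 = 34 remain).
May has 31 days (34 − 31 = 3 remain).
3 into Jun → Jun 3.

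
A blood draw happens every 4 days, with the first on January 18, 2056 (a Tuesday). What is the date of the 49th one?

July 28, 2056

The 49th occurrence is 48 intervals after the first: 48 × 4 = 192 days after January 18, 2056.
January has 31 days — 13 days to the end of January leaves 179.
February has 29 days (150 left).
March has 31 days (119 left).
April has 30 days (89 left).
May has 31 days (58 left).
June has 30 days (28 left).
28 days into July → July 28, 2056.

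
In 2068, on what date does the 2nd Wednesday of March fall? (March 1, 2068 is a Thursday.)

March 2068 begins on a Thursday, so the first Wednesday is March 7 (6 days later).
The 2nd Wednesday is 1 weeks later: 7 + 7 = 14.

2068-03-14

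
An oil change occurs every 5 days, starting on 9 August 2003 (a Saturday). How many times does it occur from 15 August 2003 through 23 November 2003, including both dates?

20

Occurrences land 5·i days after 9 August 2003 for i = 0, 1, 2, …
15 August 2003 is 6 days after the start; 6 ÷ 5 = 1 remainder 1; since the remainder is 1, round up to i = 2. First occurrence in the window: #3 on 19 August 2003 (2×5 = 10 days in).
23 November 2003 is 106 days after the start; 106 ÷ 5 = 21 remainder 1. Last occurrence in the window: #22 on 22 November 2003.
Occurrences #3 through #22: 20 in total.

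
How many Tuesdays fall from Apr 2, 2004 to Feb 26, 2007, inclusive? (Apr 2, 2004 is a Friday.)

151

Apr 2, 2004 is a Friday; the first Tuesday on or after it is Apr 6, 2004 (4 days later).
From Apr 6, 2004 to Feb 26, 2007: 269 + 365 + 365 + 57 = 1056 days (rest of 2004, 2005, 2006, to Feb 26, 2007 in 2007).
1056 ÷ 7 = 150 full weeks with remainder 6, so 150 more Tuesdays after the first → 151.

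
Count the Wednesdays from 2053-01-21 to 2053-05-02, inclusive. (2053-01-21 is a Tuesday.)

2053-01-21 is a Tuesday; the first Wednesday on or after it is 2053-01-22 (1 day later).
From 2053-01-22 to 2053-05-02: 9 + 28 + 31 + 30 + 2 = 100 days (rest of January, February, March, April, May).
100 ÷ 7 = 14 full weeks with remainder 2, so 14 more Wednesdays after the first → 15.

15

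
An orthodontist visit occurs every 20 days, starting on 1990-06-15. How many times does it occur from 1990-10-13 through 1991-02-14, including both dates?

Occurrences land 20·i days after 1990-06-15 for i = 0, 1, 2, …
1990-10-13 is 120 days after the start; 120 ÷ 20 = 6 remainder 0. First occurrence in the window: #7 on 1990-10-13 (6×20 = 120 days in).
1991-02-14 is 244 days after the start; 244 ÷ 20 = 12 remainder 4. Last occurrence in the window: #13 on 1991-02-10.
Occurrences #7 through #13: 7 in total.

7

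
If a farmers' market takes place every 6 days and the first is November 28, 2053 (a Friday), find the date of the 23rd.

April 9, 2054

The 23rd occurrence is 22 intervals after the first: 22 × 6 = 132 days after November 28, 2053.
November has 30 days — 2 days to the end of November leaves 130.
December has 31 days (99 left).
January has 31 days (68 left).
February has 28 days (40 left).
March has 31 days (9 left).
9 days into April → April 9, 2054.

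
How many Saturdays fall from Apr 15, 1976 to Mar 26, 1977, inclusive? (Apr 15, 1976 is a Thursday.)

Apr 15, 1976 is a Thursday; the first Saturday on or after it is Apr 17, 1976 (2 days later).
From Apr 17, 1976 to Mar 26, 1977: 258 + 85 = 343 days (rest of 1976, to Mar 26, 1977 in 1977).
343 ÷ 7 = 49 full weeks with remainder 0, so 49 more Saturdays after the first → 50.

50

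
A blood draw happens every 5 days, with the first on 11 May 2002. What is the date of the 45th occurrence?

17 December 2002

The 45th occurrence is 44 intervals after the first: 44 × 5 = 220 days after 11 May 2002.
May has 31 days — 20 days to the end of May leaves 200.
June has 30 days (170 left).
July has 31 days (139 left).
August has 31 days (108 left).
September has 30 days (78 left).
October has 31 days (47 left).
November has 30 days (17 left).
17 days into December → 17 December 2002.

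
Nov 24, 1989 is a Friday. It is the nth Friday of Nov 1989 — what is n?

Day 24 falls in week ⌈24/7⌉ of the month.
Days 1–7 hold the 1st Friday, 8–14 the 2nd, 15–21 the 3rd, 22–28 the 4th, 29–31 the 5th.
24 is in the range for the 4th.

4th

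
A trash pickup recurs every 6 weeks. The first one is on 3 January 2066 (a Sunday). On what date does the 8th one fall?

24 October 2066

The 8th occurrence is 7 intervals after the first: 7 × 42 = 294 days after 3 January 2066.
January has 31 days — 28 days to the end of January leaves 266.
February has 28 days (238 left).
March has 31 days (207 left).
April has 30 days (177 left).
May has 31 days (146 left).
June has 30 days (116 left).
July has 31 days (85 left).
August has 31 days (54 left).
September has 30 days (24 left).
24 days into October → 24 October 2066.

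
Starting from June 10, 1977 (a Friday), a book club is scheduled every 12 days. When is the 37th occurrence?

August 16, 1978

The 37th occurrence is 36 intervals after the first: 36 × 12 = 432 days after June 10, 1977.
June has 30 days — 20 days to the end of June leaves 412.
From end of June to end of 1977 is 184 days (228 left).
January has 31 days (197 left).
February has 28 days (169 left).
March has 31 days (138 left).
April has 30 days (108 left).
May has 31 days (77 left).
June has 30 days (47 left).
July has 31 days (16 left).
16 days into August → August 16, 1978.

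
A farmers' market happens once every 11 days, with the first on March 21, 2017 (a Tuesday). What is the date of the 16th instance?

September 2, 2017

The 16th occurrence is 15 intervals after the first: 15 × 11 = 165 days after March 21, 2017.
March has 31 days — 10 days to the end of March leaves 155.
April has 30 days (125 left).
May has 31 days (94 left).
June has 30 days (64 left).
July has 31 days (33 left).
August has 31 days (2 left).
2 days into September → September 2, 2017.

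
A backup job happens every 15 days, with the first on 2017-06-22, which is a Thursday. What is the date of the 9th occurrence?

2017-10-20

The 9th occurrence is 8 intervals after the first: 8 × 15 = 120 days after 2017-06-22.
June has 30 days — 8 days to the end of June leaves 112.
July has 31 days (81 left).
August has 31 days (50 left).
September has 30 days (20 left).
20 days into October → 2017-10-20.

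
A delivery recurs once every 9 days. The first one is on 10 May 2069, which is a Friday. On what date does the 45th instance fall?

The 45th occurrence is 44 intervals after the first: 44 × 9 = 396 days after 10 May 2069.
May has 31 days — 21 days to the end of May leaves 375.
June has 30 days (345 left).
July has 31 days (314 left).
August has 31 days (283 left).
September has 30 days (253 left).
October has 31 days (222 left).
November has 30 days (192 left).
December has 31 days (161 left).
January has 31 days (130 left).
February has 28 days (102 left).
March has 31 days (71 left).
April has 30 days (41 left).
May has 31 days (10 left).
10 days into June → 10 June 2070.

10 June 2070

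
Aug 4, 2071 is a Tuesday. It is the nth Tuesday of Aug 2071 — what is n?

1st

Day 4 falls in week ⌈4/7⌉ of the month.
Days 1–7 hold the 1st Tuesday, 8–14 the 2nd, 15–21 the 3rd, 22–28 the 4th, 29–31 the 5th.
4 is in the range for the 1st.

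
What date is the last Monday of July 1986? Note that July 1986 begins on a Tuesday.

July 28, 1986

July 1986 begins on a Tuesday, so the first Monday is July 7 (6 days later).
July 1986 has 31 days. Adding weeks: 7, 14, 21, 28 — the last one ≤ 31 is the 28th.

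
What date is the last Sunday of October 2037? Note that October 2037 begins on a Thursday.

October 2037 begins on a Thursday, so the first Sunday is October 4 (3 days later).
October 2037 has 31 days. Adding weeks: 4, 11, 18, 25 — the last one ≤ 31 is the 25th.

October 25, 2037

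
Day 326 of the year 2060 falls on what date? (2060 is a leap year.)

21 November 2060

January has 31 days (326 − 31 = 295 remain).
February has 29 days (295 − 29 = 266 remain).
March has 31 days (266 − 31 = 235 remain).
April has 30 days (235 − 30 = 205 remain).
May has 31 days (205 − 31 = 174 remain).
June has 30 days (174 − 30 = 144 remain).
July has 31 days (144 − 31 = 113 remain).
August has 31 days (113 − 31 = 82 remain).
September has 30 days (82 − 30 = 52 remain).
October has 31 days (52 − 31 = 21 remain).
21 into November → November 21.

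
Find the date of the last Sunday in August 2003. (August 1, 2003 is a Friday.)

August 2003 begins on a Friday, so the first Sunday is August 3 (2 days later).
August 2003 has 31 days. Adding weeks: 3, 10, 17, 24, 31 — the last one ≤ 31 is the 31st.

2003-08-31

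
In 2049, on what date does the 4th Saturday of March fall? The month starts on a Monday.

March 2049 begins on a Monday, so the first Saturday is March 6 (5 days later).
The 4th Saturday is 3 weeks later: 6 + 21 = 27.

2049-03-27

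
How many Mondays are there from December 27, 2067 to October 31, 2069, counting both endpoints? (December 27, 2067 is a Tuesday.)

December 27, 2067 is a Tuesday; the first Monday on or after it is January 2, 2068 (6 days later).
From January 2, 2068 to October 31, 2069: 364 + 304 = 668 days (rest of 2068, to October 31, 2069 in 2069).
668 ÷ 7 = 95 full weeks with remainder 3, so 95 more Mondays after the first → 96.

96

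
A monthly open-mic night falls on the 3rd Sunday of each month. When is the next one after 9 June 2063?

June 2063 starts on a Friday; its first Sunday is the 3rd, so the 3rd Sunday is the 17th — 17 June 2063.
17 June 2063 is after 9 June 2063, so that is the next one.

17 June 2063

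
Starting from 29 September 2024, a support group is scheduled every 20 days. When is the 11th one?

The 11th occurrence is 10 intervals after the first: 10 × 20 = 200 days after 29 September 2024.
September has 30 days — 1 day to the end of September leaves 199.
October has 31 days (168 left).
November has 30 days (138 left).
December has 31 days (107 left).
January has 31 days (76 left).
February has 28 days (48 left).
March has 31 days (17 left).
17 days into April → 17 April 2025.

17 April 2025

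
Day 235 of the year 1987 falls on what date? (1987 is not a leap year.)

August 23, 1987

January has 31 days (235 − 31 = 204 remain).
February has 28 days (204 − 28 = 176 remain).
March has 31 days (176 − 31 = 145 remain).
April has 30 days (145 − 30 = 115 remain).
May has 31 days (115 − 31 = 84 remain).
June has 30 days (84 − 30 = 54 remain).
July has 31 days (54 − 31 = 23 remain).
23 into August → August 23.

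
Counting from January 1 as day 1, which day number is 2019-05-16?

136

Days in months before May: 31 + 28 + 31 + 30 = 120.
Plus 16 days into May → day 136.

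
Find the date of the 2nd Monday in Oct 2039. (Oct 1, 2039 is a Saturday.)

Oct 10, 2039

Oct 2039 begins on a Saturday, so the first Monday is Oct 3 (2 days later).
The 2nd Monday is 1 weeks later: 3 + 7 = 10.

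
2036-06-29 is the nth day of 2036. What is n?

181

Days in months before June: 31 + 29 + 31 + 30 + 31 = 152.
Plus 29 days into June → day 181.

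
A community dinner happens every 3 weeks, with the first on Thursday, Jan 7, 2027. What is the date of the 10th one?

The 10th occurrence is 9 intervals after the first: 9 × 21 = 189 days after Jan 7, 2027.
Jan has 31 days — 24 days to the end of Jan leaves 165.
Feb has 28 days (137 left).
Mar has 31 days (106 left).
Apr has 30 days (76 left).
May has 31 days (45 left).
Jun has 30 days (15 left).
15 days into Jul → Jul 15, 2027.

Jul 15, 2027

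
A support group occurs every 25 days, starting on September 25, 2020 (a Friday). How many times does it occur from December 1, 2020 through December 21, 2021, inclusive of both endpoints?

Occurrences land 25·i days after September 25, 2020 for i = 0, 1, 2, …
December 1, 2020 is 67 days after the start; 67 ÷ 25 = 2 remainder 17; since the remainder is 17, round up to i = 3. First occurrence in the window: #4 on December 9, 2020 (3×25 = 75 days in).
December 21, 2021 is 452 days after the start; 452 ÷ 25 = 18 remainder 2. Last occurrence in the window: #19 on December 19, 2021.
Occurrences #4 through #19: 16 in total.

16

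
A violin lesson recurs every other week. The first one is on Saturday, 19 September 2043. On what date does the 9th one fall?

The 9th occurrence is 8 intervals after the first: 8 × 14 = 112 days after 19 September 2043.
September has 30 days — 11 days to the end of September leaves 101.
October has 31 days (70 left).
November has 30 days (40 left).
December has 31 days (9 left).
9 days into January → 9 January 2044.

9 January 2044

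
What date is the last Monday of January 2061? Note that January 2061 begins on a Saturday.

January 2061 begins on a Saturday, so the first Monday is January 3 (2 days later).
January 2061 has 31 days. Adding weeks: 3, 10, 17, 24, 31 — the last one ≤ 31 is the 31st.

2061-01-31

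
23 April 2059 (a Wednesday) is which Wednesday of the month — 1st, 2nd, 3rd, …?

4th

Day 23 falls in week ⌈23/7⌉ of the month.
Days 1–7 hold the 1st Wednesday, 8–14 the 2nd, 15–21 the 3rd, 22–28 the 4th, 29–31 the 5th.
23 is in the range for the 4th.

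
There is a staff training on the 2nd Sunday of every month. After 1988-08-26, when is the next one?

August 1988 starts on a Monday; its first Sunday is the 7th, so the 2nd Sunday is the 14th — 1988-08-14.
That is not after 1988-08-26, so look at September 1988.
September 1988 starts on a Thursday; its first Sunday is the 4th, so the 2nd Sunday is the 11th — 1988-09-11.

1988-09-11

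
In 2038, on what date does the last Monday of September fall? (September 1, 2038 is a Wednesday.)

2038-09-27

September 2038 begins on a Wednesday, so the first Monday is September 6 (5 days later).
September 2038 has 30 days. Adding weeks: 6, 13, 20, 27 — the last one ≤ 30 is the 27th.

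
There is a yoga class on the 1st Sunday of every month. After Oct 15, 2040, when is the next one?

Oct 2040 starts on a Monday, so its 1st Sunday is Oct 7, 2040 (6 days in).
That is not after Oct 15, 2040, so look at Nov 2040.
Nov 2040 starts on a Thursday, so its 1st Sunday is Nov 4, 2040 (3 days in).

Nov 4, 2040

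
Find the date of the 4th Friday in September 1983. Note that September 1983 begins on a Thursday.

September 23, 1983

September 1983 begins on a Thursday, so the first Friday is September 2 (1 day later).
The 4th Friday is 3 weeks later: 2 + 21 = 23.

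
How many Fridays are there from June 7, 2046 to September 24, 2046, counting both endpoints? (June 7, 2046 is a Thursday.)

16

June 7, 2046 is a Thursday; the first Friday on or after it is June 8, 2046 (1 day later).
From June 8, 2046 to September 24, 2046: 22 + 31 + 31 + 24 = 108 days (rest of June, July, August, September).
108 ÷ 7 = 15 full weeks with remainder 3, so 15 more Fridays after the first → 16.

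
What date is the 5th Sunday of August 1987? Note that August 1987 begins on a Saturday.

August 30, 1987

August 1987 begins on a Saturday, so the first Sunday is August 2 (1 day later).
The 5th Sunday is 4 weeks later: 2 + 28 = 30.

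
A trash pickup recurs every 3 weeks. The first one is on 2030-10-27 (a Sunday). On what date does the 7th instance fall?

The 7th occurrence is 6 intervals after the first: 6 × 21 = 126 days after 2030-10-27.
October has 31 days — 4 days to the end of October leaves 122.
November has 30 days (92 left).
December has 31 days (61 left).
January has 31 days (30 left).
February has 28 days (2 left).
2 days into March → 2031-03-02.

2031-03-02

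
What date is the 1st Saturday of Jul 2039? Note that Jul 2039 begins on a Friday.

Jul 2, 2039

Jul 2039 begins on a Friday, so the first Saturday is Jul 2 (1 day later).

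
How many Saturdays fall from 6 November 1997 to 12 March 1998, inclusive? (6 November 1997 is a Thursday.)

18

6 November 1997 is a Thursday; the first Saturday on or after it is 8 November 1997 (2 days later).
From 8 November 1997 to 12 March 1998: 22 + 31 + 31 + 28 + 12 = 124 days (rest of November, December, January, February, March).
124 ÷ 7 = 17 full weeks with remainder 5, so 17 more Saturdays after the first → 18.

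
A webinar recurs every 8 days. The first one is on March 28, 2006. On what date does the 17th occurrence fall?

August 3, 2006

The 17th occurrence is 16 intervals after the first: 16 × 8 = 128 days after March 28, 2006.
March has 31 days — 3 days to the end of March leaves 125.
April has 30 days (95 left).
May has 31 days (64 left).
June has 30 days (34 left).
July has 31 days (3 left).
3 days into August → August 3, 2006.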